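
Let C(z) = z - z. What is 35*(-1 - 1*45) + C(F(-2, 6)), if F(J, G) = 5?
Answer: -1610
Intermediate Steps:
C(z) = 0
35*(-1 - 1*45) + C(F(-2, 6)) = 35*(-1 - 1*45) + 0 = 35*(-1 - 45) + 0 = 35*(-46) + 0 = -1610 + 0 = -1610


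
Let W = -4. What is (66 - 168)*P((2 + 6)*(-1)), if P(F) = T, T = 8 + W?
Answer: -408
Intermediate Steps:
T = 4 (T = 8 - 4 = 4)
P(F) = 4
(66 - 168)*P((2 + 6)*(-1)) = (66 - 168)*4 = -102*4 = -408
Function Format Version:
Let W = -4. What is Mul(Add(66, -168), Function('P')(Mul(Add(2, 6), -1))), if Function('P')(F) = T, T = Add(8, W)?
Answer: -408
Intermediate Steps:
T = 4 (T = Add(8, -4) = 4)
Function('P')(F) = 4
Mul(Add(66, -168), Function('P')(Mul(Add(2, 6), -1))) = Mul(Add(66, -168), 4) = Mul(-102, 4) = -408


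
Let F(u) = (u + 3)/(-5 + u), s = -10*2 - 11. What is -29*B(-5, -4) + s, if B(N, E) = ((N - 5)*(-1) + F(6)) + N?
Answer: -437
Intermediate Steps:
s = -31 (s = -20 - 11 = -31)
F(u) = (3 + u)/(-5 + u)
B(N, E) = 14 (B(N, E) = ((N - 5)*(-1) + (3 + 6)/(-5 + 6)) + N = ((-5 + N)*(-1) + 9/1) + N = ((5 - N) + 1*9) + N = ((5 - N) + 9) + N = (14 - N) + N = 14)
-29*B(-5, -4) + s = -29*14 - 31 = -406 - 31 = -437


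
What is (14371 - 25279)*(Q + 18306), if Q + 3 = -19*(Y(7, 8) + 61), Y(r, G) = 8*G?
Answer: -173742624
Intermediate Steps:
Q = -2378 (Q = -3 - 19*(8*8 + 61) = -3 - 19*(64 + 61) = -3 - 19*125 = -3 - 2375 = -2378)
(14371 - 25279)*(Q + 18306) = (14371 - 25279)*(-2378 + 18306) = -10908*15928 = -173742624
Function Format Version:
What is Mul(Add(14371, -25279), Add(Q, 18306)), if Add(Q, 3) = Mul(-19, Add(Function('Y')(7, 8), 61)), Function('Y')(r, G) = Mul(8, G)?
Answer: -173742624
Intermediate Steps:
Q = -2378 (Q = Add(-3, Mul(-19, Add(Mul(8, 8), 61))) = Add(-3, Mul(-19, Add(64, 61))) = Add(-3, Mul(-19, 125)) = Add(-3, -2375) = -2378)
Mul(Add(14371, -25279), Add(Q, 18306)) = Mul(Add(14371, -25279), Add(-2378, 18306)) = Mul(-10908, 15928) = -173742624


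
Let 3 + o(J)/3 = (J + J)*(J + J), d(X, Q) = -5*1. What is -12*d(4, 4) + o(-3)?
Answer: 159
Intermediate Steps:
d(X, Q) = -5
o(J) = -9 + 12*J² (o(J) = -9 + 3*((J + J)*(J + J)) = -9 + 3*((2*J)*(2*J)) = -9 + 3*(4*J²) = -9 + 12*J²)
-12*d(4, 4) + o(-3) = -12*(-5) + (-9 + 12*(-3)²) = 60 + (-9 + 12*9) = 60 + (-9 + 108) = 60 + 99 = 159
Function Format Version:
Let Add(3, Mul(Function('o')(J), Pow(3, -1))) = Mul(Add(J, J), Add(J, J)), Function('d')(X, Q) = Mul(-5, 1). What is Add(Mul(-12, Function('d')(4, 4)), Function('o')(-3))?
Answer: 159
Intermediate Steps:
Function('d')(X, Q) = -5
Function('o')(J) = Add(-9, Mul(12, Pow(J, 2))) (Function('o')(J) = Add(-9, Mul(3, Mul(Add(J, J), Add(J, J)))) = Add(-9, Mul(3, Mul(Mul(2, J), Mul(2, J)))) = Add(-9, Mul(3, Mul(4, Pow(J, 2)))) = Add(-9, Mul(12, Pow(J, 2))))
Add(Mul(-12, Function('d')(4, 4)), Function('o')(-3)) = Add(Mul(-12, -5), Add(-9, Mul(12, Pow(-3, 2)))) = Add(60, Add(-9, Mul(12, 9))) = Add(60, Add(-9, 108)) = Add(60, 99) = 159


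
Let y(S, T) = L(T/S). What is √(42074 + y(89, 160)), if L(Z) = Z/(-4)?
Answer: √333264594/89 ≈ 205.12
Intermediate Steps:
L(Z) = -Z/4 (L(Z) = Z*(-¼) = -Z/4)
y(S, T) = -T/(4*S)
√(42074 + y(89, 160)) = √(42074 - ¼*160/89) = √(42074 - ¼*160*1/89) = √(42074 - 40/89) = √(3744546/89) = √333264594/89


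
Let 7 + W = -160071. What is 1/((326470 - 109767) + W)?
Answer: 1/56625 ≈ 1.7660e-5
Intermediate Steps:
W = -160078 (W = -7 - 160071 = -160078)
1/((326470 - 109767) + W) = 1/((326470 - 109767) - 160078) = 1/(216703 - 160078) = 1/56625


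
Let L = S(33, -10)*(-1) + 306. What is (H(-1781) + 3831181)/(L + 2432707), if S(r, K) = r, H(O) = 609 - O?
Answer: 3833571/2432980 ≈ 1.5757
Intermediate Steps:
L = 273 (L = 33*(-1) + 306 = -33 + 306 = 273)
(H(-1781) + 3831181)/(L + 2432707) = ((609 - 1*(-1781)) + 3831181)/(273 + 2432707) = ((609 + 1781) + 3831181)/2432980 = (2390 + 3831181)*(1/2432980) = 3833571*(1/2432980) = 3833571/2432980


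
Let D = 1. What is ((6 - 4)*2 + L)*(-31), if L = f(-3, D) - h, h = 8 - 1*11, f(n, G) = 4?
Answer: -341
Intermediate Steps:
h = -3 (h = 8 - 11 = -3)
L = 7 (L = 4 - 1*(-3) = 4 + 3 = 7)
((6 - 4)*2 + L)*(-31) = ((6 - 4)*2 + 7)*(-31) = (2*2 + 7)*(-31) = (4 + 7)*(-31) = 11*(-31) = -341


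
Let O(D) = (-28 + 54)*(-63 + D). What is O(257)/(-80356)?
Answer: -1261/20089 ≈ -0.062771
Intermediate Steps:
O(D) = -1638 + 26*D (O(D) = 26*(-63 + D) = -1638 + 26*D)
O(257)/(-80356) = (-1638 + 26*257)/(-80356) = (-1638 + 6682)*(-1/80356) = 5044*(-1/80356) = -1261/20089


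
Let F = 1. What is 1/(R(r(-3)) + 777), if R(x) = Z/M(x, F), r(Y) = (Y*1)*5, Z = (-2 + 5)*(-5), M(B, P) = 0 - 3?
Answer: 1/782 ≈ 0.0012788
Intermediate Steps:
M(B, P) = -3
Z = -15 (Z = 3*(-5) = -15)
r(Y) = 5*Y (r(Y) = Y*5 = 5*Y)
R(x) = 5 (R(x) = -15/(-3) = -15*(-⅓) = 5)
1/(R(r(-3)) + 777) = 1/(5 + 777) = 1/782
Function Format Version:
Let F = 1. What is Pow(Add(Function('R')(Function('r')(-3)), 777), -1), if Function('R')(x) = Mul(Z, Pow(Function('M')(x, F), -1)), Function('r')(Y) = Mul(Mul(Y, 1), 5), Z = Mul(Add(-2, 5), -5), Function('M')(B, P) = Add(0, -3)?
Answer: Rational(1, 782) ≈ 0.0012788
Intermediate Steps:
Function('M')(B, P) = -3
Z = -15 (Z = Mul(3, -5) = -15)
Function('r')(Y) = Mul(5, Y) (Function('r')(Y) = Mul(Y, 5) = Mul(5, Y))
Function('R')(x) = 5 (Function('R')(x) = Mul(-15, Pow(-3, -1)) = Mul(-15, Rational(-1, 3)) = 5)
Pow(Add(Function('R')(Function('r')(-3)), 777), -1) = Pow(Add(5, 777), -1) = Pow(782, -1) = Rational(1, 782)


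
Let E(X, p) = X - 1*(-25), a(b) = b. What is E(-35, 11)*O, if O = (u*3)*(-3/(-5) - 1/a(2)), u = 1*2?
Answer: -6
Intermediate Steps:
E(X, p) = 25 + X (E(X, p) = X + 25 = 25 + X)
u = 2
O = ⅗ (O = (2*3)*(-3/(-5) - 1/2) = 6*(-3*(-⅕) - 1*½) = 6*(⅗ - ½) = 6*(⅒) = ⅗ ≈ 0.60000)
E(-35, 11)*O = (25 - 35)*(⅗) = -10*⅗ = -6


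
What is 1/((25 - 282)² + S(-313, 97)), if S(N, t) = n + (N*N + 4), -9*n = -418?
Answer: 9/1476616 ≈ 6.0950e-6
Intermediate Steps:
n = 418/9 (n = -⅑*(-418) = 418/9 ≈ 46.444)
S(N, t) = 454/9 + N² (S(N, t) = 418/9 + (N*N + 4) = 418/9 + (N² + 4) = 418/9 + (4 + N²) = 454/9 + N²)
1/((25 - 282)² + S(-313, 97)) = 1/((25 - 282)² + (454/9 + (-313)²)) = 1/((-257)² + (454/9 + 97969)) = 1/(66049 + 882175/9) = 1/(1476616/9) = 9/1476616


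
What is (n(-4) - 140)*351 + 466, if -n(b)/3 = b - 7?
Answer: -37091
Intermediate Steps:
n(b) = 21 - 3*b (n(b) = -3*(b - 7) = -3*(-7 + b) = 21 - 3*b)
(n(-4) - 140)*351 + 466 = ((21 - 3*(-4)) - 140)*351 + 466 = ((21 + 12) - 140)*351 + 466 = (33 - 140)*351 + 466 = -107*351 + 466 = -37557 + 466 = -37091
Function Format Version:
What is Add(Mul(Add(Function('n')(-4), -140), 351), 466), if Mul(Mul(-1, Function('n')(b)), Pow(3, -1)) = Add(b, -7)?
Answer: -37091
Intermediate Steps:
Function('n')(b) = Add(21, Mul(-3, b)) (Function('n')(b) = Mul(-3, Add(b, -7)) = Mul(-3, Add(-7, b)) = Add(21, Mul(-3, b)))
Add(Mul(Add(Function('n')(-4), -140), 351), 466) = Add(Mul(Add(Add(21, Mul(-3, -4)), -140), 351), 466) = Add(Mul(Add(Add(21, 12), -140), 351), 466) = Add(Mul(Add(33, -140), 351), 466) = Add(Mul(-107, 351), 466) = Add(-37557, 466) = -37091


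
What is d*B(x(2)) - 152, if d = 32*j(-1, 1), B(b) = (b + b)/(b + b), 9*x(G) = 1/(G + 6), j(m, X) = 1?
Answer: -120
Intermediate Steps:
x(G) = 1/(9*(6 + G)) (x(G) = 1/(9*(G + 6)) = 1/(9*(6 + G)))
B(b) = 1 (B(b) = (2*b)/((2*b)) = (2*b)*(1/(2*b)) = 1)
d = 32 (d = 32*1 = 32)
d*B(x(2)) - 152 = 32*1 - 152 = 32 - 152 = -120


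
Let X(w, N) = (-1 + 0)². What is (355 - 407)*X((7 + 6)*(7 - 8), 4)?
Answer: -52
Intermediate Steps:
X(w, N) = 1 (X(w, N) = (-1)² = 1)
(355 - 407)*X((7 + 6)*(7 - 8), 4) = (355 - 407)*1 = -52*1 = -52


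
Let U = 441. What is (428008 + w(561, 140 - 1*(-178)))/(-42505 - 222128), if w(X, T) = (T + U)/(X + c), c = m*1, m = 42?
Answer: -86029861/53191233 ≈ -1.6174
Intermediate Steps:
c = 42 (c = 42*1 = 42)
w(X, T) = (441 + T)/(42 + X) (w(X, T) = (T + 441)/(X + 42) = (441 + T)/(42 + X))
(428008 + w(561, 140 - 1*(-178)))/(-42505 - 222128) = (428008 + (441 + (140 - 1*(-178)))/(42 + 561))/(-42505 - 222128) = (428008 + (441 + (140 + 178))/603)/(-264633) = (428008 + (441 + 318)/603)*(-1/264633) = (428008 + (1/603)*759)*(-1/264633) = (428008 + 253/201)*(-1/264633) = (86029861/201)*(-1/264633) = -86029861/53191233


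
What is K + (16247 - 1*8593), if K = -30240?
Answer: -22586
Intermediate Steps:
K + (16247 - 1*8593) = -30240 + (16247 - 1*8593) = -30240 + (16247 - 8593) = -30240 + 7654 = -22586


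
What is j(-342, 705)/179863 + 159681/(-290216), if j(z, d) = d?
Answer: -28516101423/52199120408 ≈ -0.54629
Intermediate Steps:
j(-342, 705)/179863 + 159681/(-290216) = 705/179863 + 159681/(-290216) = 705*(1/179863) + 159681*(-1/290216) = 705/179863 - 159681/290216 = -28516101423/52199120408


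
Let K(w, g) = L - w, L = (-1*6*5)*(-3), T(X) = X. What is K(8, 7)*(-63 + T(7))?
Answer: -4592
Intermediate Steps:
L = 90 (L = -6*5*(-3) = -30*(-3) = 90)
K(w, g) = 90 - w
K(8, 7)*(-63 + T(7)) = (90 - 1*8)*(-63 + 7) = (90 - 8)*(-56) = 82*(-56) = -4592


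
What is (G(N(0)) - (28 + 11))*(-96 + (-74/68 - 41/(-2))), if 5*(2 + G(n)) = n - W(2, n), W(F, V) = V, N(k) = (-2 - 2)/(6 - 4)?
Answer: 53382/17 ≈ 3140.1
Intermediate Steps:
N(k) = -2 (N(k) = -4/2 = -4*½ = -2)
G(n) = -2 (G(n) = -2 + (n - n)/5 = -2 + (⅕)*0 = -2 + 0 = -2)
(G(N(0)) - (28 + 11))*(-96 + (-74/68 - 41/(-2))) = (-2 - (28 + 11))*(-96 + (-74/68 - 41/(-2))) = (-2 - 1*39)*(-96 + (-74*1/68 - 41*(-½))) = (-2 - 39)*(-96 + (-37/34 + 41/2)) = -41*(-96 + 330/17) = -41*(-1302/17) = 53382/17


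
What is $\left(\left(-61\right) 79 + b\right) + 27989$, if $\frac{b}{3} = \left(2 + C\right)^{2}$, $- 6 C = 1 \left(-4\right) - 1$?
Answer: $\frac{278329}{12} \approx 23194.0$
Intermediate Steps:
$C = \frac{5}{6}$ ($C = - \frac{1 \left(-4\right) - 1}{6} = - \frac{-4 - 1}{6} = \left(- \frac{1}{6}\right) \left(-5\right) = \frac{5}{6} \approx 0.83333$)
$b = \frac{289}{12}$ ($b = 3 \left(2 + \frac{5}{6}\right)^{2} = 3 \left(\frac{17}{6}\right)^{2} = 3 \cdot \frac{289}{36} = \frac{289}{12} \approx 24.083$)
$\left(\left(-61\right) 79 + b\right) + 27989 = \left(\left(-61\right) 79 + \frac{289}{12}\right) + 27989 = \left(-4819 + \frac{289}{12}\right) + 27989 = - \frac{57539}{12} + 27989 = \frac{278329}{12}$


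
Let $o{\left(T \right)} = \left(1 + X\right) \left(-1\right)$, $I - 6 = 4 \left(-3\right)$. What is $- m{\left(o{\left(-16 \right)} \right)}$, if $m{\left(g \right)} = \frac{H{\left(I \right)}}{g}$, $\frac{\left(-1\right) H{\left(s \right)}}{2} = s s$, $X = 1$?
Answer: $-36$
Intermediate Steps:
$I = -6$ ($I = 6 + 4 \left(-3\right) = 6 - 12 = -6$)
$H{\left(s \right)} = - 2 s^{2}$ ($H{\left(s \right)} = - 2 s s = - 2 s^{2}$)
$o{\left(T \right)} = -2$ ($o{\left(T \right)} = \left(1 + 1\right) \left(-1\right) = 2 \left(-1\right) = -2$)
$m{\left(g \right)} = - \frac{72}{g}$ ($m{\left(g \right)} = \frac{\left(-2\right) \left(-6\right)^{2}}{g} = \frac{\left(-2\right) 36}{g} = - \frac{72}{g}$)
$- m{\left(o{\left(-16 \right)} \right)} = - \frac{-72}{-2} = - \frac{\left(-72\right) \left(-1\right)}{2} = \left(-1\right) 36 = -36$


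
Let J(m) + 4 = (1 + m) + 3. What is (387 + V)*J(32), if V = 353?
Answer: 23680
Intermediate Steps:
J(m) = m (J(m) = -4 + ((1 + m) + 3) = -4 + (4 + m) = m)
(387 + V)*J(32) = (387 + 353)*32 = 740*32 = 23680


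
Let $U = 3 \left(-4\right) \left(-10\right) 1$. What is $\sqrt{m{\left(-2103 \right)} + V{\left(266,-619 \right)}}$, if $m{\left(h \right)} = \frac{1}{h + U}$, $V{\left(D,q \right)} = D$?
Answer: $\frac{\sqrt{1045986891}}{1983} \approx 16.309$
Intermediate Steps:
$U = 120$ ($U = \left(-12\right) \left(-10\right) 1 = 120 \cdot 1 = 120$)
$m{\left(h \right)} = \frac{1}{120 + h}$ ($m{\left(h \right)} = \frac{1}{h + 120} = \frac{1}{120 + h}$)
$\sqrt{m{\left(-2103 \right)} + V{\left(266,-619 \right)}} = \sqrt{\frac{1}{120 - 2103} + 266} = \sqrt{\frac{1}{-1983} + 266} = \sqrt{- \frac{1}{1983} + 266} = \sqrt{\frac{527477}{1983}} = \frac{\sqrt{1045986891}}{1983}$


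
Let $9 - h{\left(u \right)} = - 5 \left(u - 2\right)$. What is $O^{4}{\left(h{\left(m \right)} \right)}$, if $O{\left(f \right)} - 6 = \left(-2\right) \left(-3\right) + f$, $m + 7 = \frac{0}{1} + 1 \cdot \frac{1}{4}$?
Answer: $\frac{68574961}{256} \approx 2.6787 \cdot 10^{5}$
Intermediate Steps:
$m = - \frac{27}{4}$ ($m = -7 + \left(\frac{0}{1} + 1 \cdot \frac{1}{4}\right) = -7 + \left(0 \cdot 1 + 1 \cdot \frac{1}{4}\right) = -7 + \left(0 + \frac{1}{4}\right) = -7 + \frac{1}{4} = - \frac{27}{4} \approx -6.75$)
$h{\left(u \right)} = -1 + 5 u$ ($h{\left(u \right)} = 9 - - 5 \left(u - 2\right) = 9 - - 5 \left(-2 + u\right) = 9 - \left(10 - 5 u\right) = 9 + \left(-10 + 5 u\right) = -1 + 5 u$)
$O{\left(f \right)} = 12 + f$ ($O{\left(f \right)} = 6 + \left(\left(-2\right) \left(-3\right) + f\right) = 6 + \left(6 + f\right) = 12 + f$)
$O^{4}{\left(h{\left(m \right)} \right)} = \left(12 + \left(-1 + 5 \left(- \frac{27}{4}\right)\right)\right)^{4} = \left(12 - \frac{139}{4}\right)^{4} = \left(- \frac{91}{4}\right)^{4} = \frac{68574961}{256}$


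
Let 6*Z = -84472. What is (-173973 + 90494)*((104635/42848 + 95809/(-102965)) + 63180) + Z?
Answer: -69808746938533271411/13235532960 ≈ -5.2743e+9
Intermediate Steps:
Z = -42236/3 (Z = (⅙)*(-84472) = -42236/3 ≈ -14079.)
(-173973 + 90494)*((104635/42848 + 95809/(-102965)) + 63180) + Z = (-173973 + 90494)*((104635/42848 + 95809/(-102965)) + 63180) - 42236/3 = -83479*((104635*(1/42848) + 95809*(-1/102965)) + 63180) - 42236/3 = -83479*((104635/42848 - 95809/102965) + 63180) - 42236/3 = -83479*(6668518743/4411844320 + 63180) - 42236/3 = -83479*278746992656343/4411844320 - 42236/3 = -23269520199958857297/4411844320 - 42236/3 = -69808746938533271411/13235532960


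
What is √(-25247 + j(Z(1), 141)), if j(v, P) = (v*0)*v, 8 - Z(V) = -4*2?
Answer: I*√25247 ≈ 158.89*I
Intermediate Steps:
Z(V) = 16 (Z(V) = 8 - (-4)*2 = 8 - 1*(-8) = 8 + 8 = 16)
j(v, P) = 0 (j(v, P) = 0*v = 0)
√(-25247 + j(Z(1), 141)) = √(-25247 + 0) = √(-25247) = I*√25247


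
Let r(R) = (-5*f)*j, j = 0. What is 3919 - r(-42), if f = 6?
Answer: 3919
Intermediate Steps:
r(R) = 0 (r(R) = -5*6*0 = -30*0 = 0)
3919 - r(-42) = 3919 - 1*0 = 3919 + 0 = 3919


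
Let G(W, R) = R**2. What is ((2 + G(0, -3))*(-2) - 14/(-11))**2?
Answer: 51984/121 ≈ 429.62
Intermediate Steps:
((2 + G(0, -3))*(-2) - 14/(-11))**2 = ((2 + (-3)**2)*(-2) - 14/(-11))**2 = ((2 + 9)*(-2) - 14*(-1/11))**2 = (11*(-2) + 14/11)**2 = (-22 + 14/11)**2 = (-228/11)**2 = 51984/121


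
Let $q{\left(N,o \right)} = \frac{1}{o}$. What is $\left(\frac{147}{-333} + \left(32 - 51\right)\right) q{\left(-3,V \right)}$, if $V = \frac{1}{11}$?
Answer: $- \frac{23738}{111} \approx -213.86$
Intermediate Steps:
$V = \frac{1}{11} \approx 0.090909$
$\left(\frac{147}{-333} + \left(32 - 51\right)\right) q{\left(-3,V \right)} = \left(\frac{147}{-333} + \left(32 - 51\right)\right) \frac{1}{\frac{1}{11}} = \left(147 \left(- \frac{1}{333}\right) - 19\right) 11 = \left(- \frac{49}{111} - 19\right) 11 = \left(- \frac{2158}{111}\right) 11 = - \frac{23738}{111}$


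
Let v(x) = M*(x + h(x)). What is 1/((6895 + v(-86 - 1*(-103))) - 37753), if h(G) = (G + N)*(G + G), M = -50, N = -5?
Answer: -1/52108 ≈ -1.9191e-5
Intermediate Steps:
h(G) = 2*G*(-5 + G) (h(G) = (G - 5)*(G + G) = (-5 + G)*(2*G) = 2*G*(-5 + G))
v(x) = -50*x - 100*x*(-5 + x) (v(x) = -50*(x + 2*x*(-5 + x)) = -50*x - 100*x*(-5 + x))
1/((6895 + v(-86 - 1*(-103))) - 37753) = 1/((6895 + 50*(-86 - 1*(-103))*(9 - 2*(-86 - 1*(-103)))) - 37753) = 1/((6895 + 50*(-86 + 103)*(9 - 2*(-86 + 103))) - 37753) = 1/((6895 + 50*17*(9 - 2*17)) - 37753) = 1/((6895 + 50*17*(9 - 34)) - 37753) = 1/((6895 + 50*17*(-25)) - 37753) = 1/((6895 - 21250) - 37753) = 1/(-14355 - 37753) = 1/(-52108) = -1/52108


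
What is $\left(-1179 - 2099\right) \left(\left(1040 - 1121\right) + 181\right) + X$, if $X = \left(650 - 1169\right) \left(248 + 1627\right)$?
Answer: $-1300925$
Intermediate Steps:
$X = -973125$ ($X = \left(-519\right) 1875 = -973125$)
$\left(-1179 - 2099\right) \left(\left(1040 - 1121\right) + 181\right) + X = \left(-1179 - 2099\right) \left(\left(1040 - 1121\right) + 181\right) - 973125 = - 3278 \left(-81 + 181\right) - 973125 = \left(-3278\right) 100 - 973125 = -327800 - 973125 = -1300925$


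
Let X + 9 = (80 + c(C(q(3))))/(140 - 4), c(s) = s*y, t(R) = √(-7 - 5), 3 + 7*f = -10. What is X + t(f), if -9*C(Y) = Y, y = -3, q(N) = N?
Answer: -1143/136 + 2*I*√3 ≈ -8.4044 + 3.4641*I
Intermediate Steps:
f = -13/7 (f = -3/7 + (⅐)*(-10) = -3/7 - 10/7 = -13/7 ≈ -1.8571)
t(R) = 2*I*√3 (t(R) = √(-12) = 2*I*√3)
C(Y) = -Y/9
c(s) = -3*s (c(s) = s*(-3) = -3*s)
X = -1143/136 (X = -9 + (80 - (-1)*3/3)/(140 - 4) = -9 + (80 - 3*(-⅓))/136 = -9 + (80 + 1)*(1/136) = -9 + 81*(1/136) = -9 + 81/136 = -1143/136 ≈ -8.4044)
X + t(f) = -1143/136 + 2*I*√3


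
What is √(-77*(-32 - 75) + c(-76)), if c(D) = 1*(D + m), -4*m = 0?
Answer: 3*√907 ≈ 90.349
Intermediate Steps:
m = 0 (m = -¼*0 = 0)
c(D) = D (c(D) = 1*(D + 0) = 1*D = D)
√(-77*(-32 - 75) + c(-76)) = √(-77*(-32 - 75) - 76) = √(-77*(-107) - 76) = √(8239 - 76) = √8163 = 3*√907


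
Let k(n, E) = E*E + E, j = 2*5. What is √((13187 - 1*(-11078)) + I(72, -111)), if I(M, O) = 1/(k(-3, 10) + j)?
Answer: √87354030/60 ≈ 155.77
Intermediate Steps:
j = 10
k(n, E) = E + E² (k(n, E) = E² + E = E + E²)
I(M, O) = 1/120 (I(M, O) = 1/(10*(1 + 10) + 10) = 1/(10*11 + 10) = 1/(110 + 10) = 1/120)
√((13187 - 1*(-11078)) + I(72, -111)) = √((13187 - 1*(-11078)) + 1/120) = √((13187 + 11078) + 1/120) = √(24265 + 1/120) = √(2911801/120) = √87354030/60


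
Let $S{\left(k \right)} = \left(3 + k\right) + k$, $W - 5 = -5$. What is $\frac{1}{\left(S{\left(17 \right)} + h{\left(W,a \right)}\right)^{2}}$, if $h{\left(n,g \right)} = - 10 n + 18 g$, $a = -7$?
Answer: $\frac{1}{7921} \approx 0.00012625$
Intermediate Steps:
$W = 0$ ($W = 5 - 5 = 0$)
$S{\left(k \right)} = 3 + 2 k$
$\frac{1}{\left(S{\left(17 \right)} + h{\left(W,a \right)}\right)^{2}} = \frac{1}{\left(\left(3 + 2 \cdot 17\right) + \left(\left(-10\right) 0 + 18 \left(-7\right)\right)\right)^{2}} = \frac{1}{\left(\left(3 + 34\right) + \left(0 - 126\right)\right)^{2}} = \frac{1}{\left(37 - 126\right)^{2}} = \frac{1}{\left(-89\right)^{2}} = \frac{1}{7921}$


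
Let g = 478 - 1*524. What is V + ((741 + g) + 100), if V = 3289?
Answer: 4084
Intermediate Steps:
g = -46 (g = 478 - 524 = -46)
V + ((741 + g) + 100) = 3289 + ((741 - 46) + 100) = 3289 + (695 + 100) = 3289 + 795 = 4084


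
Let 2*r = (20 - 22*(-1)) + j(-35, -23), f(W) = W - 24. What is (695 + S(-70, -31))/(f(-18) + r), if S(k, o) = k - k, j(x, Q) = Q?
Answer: -278/13 ≈ -21.385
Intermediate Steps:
f(W) = -24 + W
S(k, o) = 0
r = 19/2 (r = ((20 - 22*(-1)) - 23)/2 = ((20 + 22) - 23)/2 = (42 - 23)/2 = (1/2)*19 = 19/2 ≈ 9.5000)
(695 + S(-70, -31))/(f(-18) + r) = (695 + 0)/((-24 - 18) + 19/2) = 695/(-42 + 19/2) = 695/(-65/2) = 695*(-2/65) = -278/13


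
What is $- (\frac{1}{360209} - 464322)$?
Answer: $\frac{167252963297}{360209} \approx 4.6432 \cdot 10^{5}$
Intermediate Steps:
$- (\frac{1}{360209} - 464322) = \left(-1\right) \left(- \frac{167252963297}{360209}\right) = \frac{167252963297}{360209}$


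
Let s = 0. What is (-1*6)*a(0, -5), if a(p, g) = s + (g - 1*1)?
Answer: 36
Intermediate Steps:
a(p, g) = -1 + g (a(p, g) = 0 + (g - 1*1) = 0 + (g - 1) = 0 + (-1 + g) = -1 + g)
(-1*6)*a(0, -5) = (-1*6)*(-1 - 5) = -6*(-6) = 36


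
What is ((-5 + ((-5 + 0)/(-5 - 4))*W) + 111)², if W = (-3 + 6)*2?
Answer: 107584/9 ≈ 11954.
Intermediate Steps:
W = 6 (W = 3*2 = 6)
((-5 + ((-5 + 0)/(-5 - 4))*W) + 111)² = ((-5 + ((-5 + 0)/(-5 - 4))*6) + 111)² = ((-5 - 5/(-9)*6) + 111)² = ((-5 - 5*(-⅑)*6) + 111)² = ((-5 + (5/9)*6) + 111)² = ((-5 + 10/3) + 111)² = (-5/3 + 111)² = (328/3)² = 107584/9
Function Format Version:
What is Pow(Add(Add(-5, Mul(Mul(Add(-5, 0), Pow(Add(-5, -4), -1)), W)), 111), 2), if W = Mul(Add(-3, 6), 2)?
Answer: Rational(107584, 9) ≈ 11954.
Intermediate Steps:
W = 6 (W = Mul(3, 2) = 6)
Pow(Add(Add(-5, Mul(Mul(Add(-5, 0), Pow(Add(-5, -4), -1)), W)), 111), 2) = Pow(Add(Add(-5, Mul(Mul(Add(-5, 0), Pow(Add(-5, -4), -1)), 6)), 111), 2) = Pow(Add(Add(-5, Mul(Mul(-5, Pow(-9, -1)), 6)), 111), 2) = Pow(Add(Add(-5, Mul(Mul(-5, Rational(-1, 9)), 6)), 111), 2) = Pow(Add(Add(-5, Mul(Rational(5, 9), 6)), 111), 2) = Pow(Add(Add(-5, Rational(10, 3)), 111), 2) = Pow(Add(Rational(-5, 3), 111), 2) = Pow(Rational(328, 3), 2) = Rational(107584, 9)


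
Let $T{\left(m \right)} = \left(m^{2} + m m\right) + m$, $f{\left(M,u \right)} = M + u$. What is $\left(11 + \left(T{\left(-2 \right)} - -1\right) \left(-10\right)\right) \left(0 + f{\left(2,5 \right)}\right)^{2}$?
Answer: $-2891$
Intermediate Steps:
$T{\left(m \right)} = m + 2 m^{2}$ ($T{\left(m \right)} = \left(m^{2} + m^{2}\right) + m = 2 m^{2} + m = m + 2 m^{2}$)
$\left(11 + \left(T{\left(-2 \right)} - -1\right) \left(-10\right)\right) \left(0 + f{\left(2,5 \right)}\right)^{2} = \left(11 + \left(- 2 \left(1 + 2 \left(-2\right)\right) - -1\right) \left(-10\right)\right) \left(0 + \left(2 + 5\right)\right)^{2} = \left(11 + \left(- 2 \left(1 - 4\right) + 1\right) \left(-10\right)\right) \left(0 + 7\right)^{2} = \left(11 + \left(\left(-2\right) \left(-3\right) + 1\right) \left(-10\right)\right) 7^{2} = \left(11 + \left(6 + 1\right) \left(-10\right)\right) 49 = \left(11 + 7 \left(-10\right)\right) 49 = \left(11 - 70\right) 49 = \left(-59\right) 49 = -2891$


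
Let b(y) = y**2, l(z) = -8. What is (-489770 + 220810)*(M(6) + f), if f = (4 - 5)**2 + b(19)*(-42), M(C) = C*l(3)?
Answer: 4090612640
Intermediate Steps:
M(C) = -8*C (M(C) = C*(-8) = -8*C)
f = -15161 (f = (4 - 5)**2 + 19**2*(-42) = (-1)**2 + 361*(-42) = 1 - 15162 = -15161)
(-489770 + 220810)*(M(6) + f) = (-489770 + 220810)*(-8*6 - 15161) = -268960*(-48 - 15161) = -268960*(-15209) = 4090612640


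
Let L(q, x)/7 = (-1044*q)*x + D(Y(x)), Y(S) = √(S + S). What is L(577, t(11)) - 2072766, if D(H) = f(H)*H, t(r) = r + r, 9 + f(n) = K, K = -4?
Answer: -94840518 - 182*√11 ≈ -9.4841e+7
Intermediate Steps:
f(n) = -13 (f(n) = -9 - 4 = -13)
Y(S) = √2*√S (Y(S) = √(2*S) = √2*√S)
t(r) = 2*r
D(H) = -13*H
L(q, x) = -7308*q*x - 91*√2*√x (L(q, x) = 7*((-1044*q)*x - 13*√2*√x) = 7*(-1044*q*x - 13*√2*√x) = -7308*q*x - 91*√2*√x)
L(577, t(11)) - 2072766 = (-7308*577*2*11 - 91*√2*√(2*11)) - 2072766 = (-7308*577*22 - 91*√2*√22) - 2072766 = (-92767752 - 182*√11) - 2072766 = -94840518 - 182*√11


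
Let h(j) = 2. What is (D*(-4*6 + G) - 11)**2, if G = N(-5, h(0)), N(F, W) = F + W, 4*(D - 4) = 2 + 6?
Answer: 29929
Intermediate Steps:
D = 6 (D = 4 + (2 + 6)/4 = 4 + (1/4)*8 = 4 + 2 = 6)
G = -3 (G = -5 + 2 = -3)
(D*(-4*6 + G) - 11)**2 = (6*(-4*6 - 3) - 11)**2 = (6*(-24 - 3) - 11)**2 = (6*(-27) - 11)**2 = (-162 - 11)**2 = (-173)**2 = 29929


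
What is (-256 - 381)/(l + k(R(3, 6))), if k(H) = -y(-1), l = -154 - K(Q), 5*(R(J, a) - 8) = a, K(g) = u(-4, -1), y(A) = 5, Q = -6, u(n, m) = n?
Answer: 637/155 ≈ 4.1097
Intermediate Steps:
K(g) = -4
R(J, a) = 8 + a/5
l = -150 (l = -154 - 1*(-4) = -154 + 4 = -150)
k(H) = -5 (k(H) = -1*5 = -5)
(-256 - 381)/(l + k(R(3, 6))) = (-256 - 381)/(-150 - 5) = -637/(-155) = -637*(-1/155) = 637/155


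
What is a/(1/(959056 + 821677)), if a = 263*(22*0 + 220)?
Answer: 103033211380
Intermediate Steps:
a = 57860 (a = 263*(0 + 220) = 263*220 = 57860)
a/(1/(959056 + 821677)) = 57860/(1/(959056 + 821677)) = 57860/(1/1780733) = 57860*1780733 = 103033211380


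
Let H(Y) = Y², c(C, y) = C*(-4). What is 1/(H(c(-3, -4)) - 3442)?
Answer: -1/3298 ≈ -0.00030321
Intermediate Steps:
c(C, y) = -4*C
1/(H(c(-3, -4)) - 3442) = 1/((-4*(-3))² - 3442) = 1/(12² - 3442) = 1/(144 - 3442) = 1/(-3298) = -1/3298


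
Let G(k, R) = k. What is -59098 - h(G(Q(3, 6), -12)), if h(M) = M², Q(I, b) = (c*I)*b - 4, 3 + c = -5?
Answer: -81002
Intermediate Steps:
c = -8 (c = -3 - 5 = -8)
Q(I, b) = -4 - 8*I*b (Q(I, b) = (-8*I)*b - 4 = -8*I*b - 4 = -4 - 8*I*b)
-59098 - h(G(Q(3, 6), -12)) = -59098 - (-4 - 8*3*6)² = -59098 - (-4 - 144)² = -59098 - 1*(-148)² = -59098 - 1*21904 = -59098 - 21904 = -81002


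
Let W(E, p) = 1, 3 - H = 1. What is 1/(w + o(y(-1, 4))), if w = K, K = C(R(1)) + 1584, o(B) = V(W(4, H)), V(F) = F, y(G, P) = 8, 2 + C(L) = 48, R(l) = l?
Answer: 1/1631 ≈ 0.00061312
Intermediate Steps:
H = 2 (H = 3 - 1*1 = 3 - 1 = 2)
C(L) = 46 (C(L) = -2 + 48 = 46)
o(B) = 1
K = 1630 (K = 46 + 1584 = 1630)
w = 1630
1/(w + o(y(-1, 4))) = 1/(1630 + 1) = 1/1631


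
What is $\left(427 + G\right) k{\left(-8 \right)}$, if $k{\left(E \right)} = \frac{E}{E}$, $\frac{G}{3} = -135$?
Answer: $22$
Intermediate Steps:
$G = -405$ ($G = 3 \left(-135\right) = -405$)
$k{\left(E \right)} = 1$
$\left(427 + G\right) k{\left(-8 \right)} = \left(427 - 405\right) 1 = 22 \cdot 1 = 22$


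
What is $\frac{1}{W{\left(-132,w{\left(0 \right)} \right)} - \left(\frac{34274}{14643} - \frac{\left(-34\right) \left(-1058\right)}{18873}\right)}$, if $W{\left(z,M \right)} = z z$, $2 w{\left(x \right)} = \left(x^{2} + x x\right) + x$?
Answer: $\frac{30706371}{535014462170} \approx 5.7394 \cdot 10^{-5}$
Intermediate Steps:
$w{\left(x \right)} = x^{2} + \frac{x}{2}$ ($w{\left(x \right)} = \frac{\left(x^{2} + x x\right) + x}{2} = \frac{\left(x^{2} + x^{2}\right) + x}{2} = \frac{2 x^{2} + x}{2} = \frac{x + 2 x^{2}}{2} = x^{2} + \frac{x}{2}$)
$W{\left(z,M \right)} = z^{2}$
$\frac{1}{W{\left(-132,w{\left(0 \right)} \right)} - \left(\frac{34274}{14643} - \frac{\left(-34\right) \left(-1058\right)}{18873}\right)} = \frac{1}{\left(-132\right)^{2} - \left(\frac{34274}{14643} - \frac{\left(-34\right) \left(-1058\right)}{18873}\right)} = \frac{1}{17424 + \left(\left(-34274\right) \frac{1}{14643} + 35972 \cdot \frac{1}{18873}\right)} = \frac{1}{17424 + \left(- \frac{34274}{14643} + \frac{35972}{18873}\right)} = \frac{1}{17424 - \frac{13346134}{30706371}} = \frac{1}{\frac{535014462170}{30706371}} = \frac{30706371}{535014462170}$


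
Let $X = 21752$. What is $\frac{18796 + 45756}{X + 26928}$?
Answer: $\frac{8069}{6085} \approx 1.326$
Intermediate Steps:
$\frac{18796 + 45756}{X + 26928} = \frac{18796 + 45756}{21752 + 26928} = \frac{64552}{48680} = 64552 \cdot \frac{1}{48680} = \frac{8069}{6085}$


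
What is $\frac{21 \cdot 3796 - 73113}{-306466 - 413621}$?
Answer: $- \frac{2201}{240029} \approx -0.0091697$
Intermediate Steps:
$\frac{21 \cdot 3796 - 73113}{-306466 - 413621} = \frac{79716 - 73113}{-720087} = 6603 \left(- \frac{1}{720087}\right) = - \frac{2201}{240029}$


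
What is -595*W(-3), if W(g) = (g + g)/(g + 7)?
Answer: 1785/2 ≈ 892.50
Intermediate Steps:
W(g) = 2*g/(7 + g) (W(g) = (2*g)/(7 + g) = 2*g/(7 + g))
-595*W(-3) = -1190*(-3)/(7 - 3) = -1190*(-3)/4 = -595*(-3/2) = 1785/2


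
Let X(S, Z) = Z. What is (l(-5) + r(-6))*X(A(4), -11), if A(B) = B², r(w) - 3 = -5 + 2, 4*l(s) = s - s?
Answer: 0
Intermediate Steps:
l(s) = 0 (l(s) = (s - s)/4 = (¼)*0 = 0)
r(w) = 0 (r(w) = 3 + (-5 + 2) = 3 - 3 = 0)
(l(-5) + r(-6))*X(A(4), -11) = (0 + 0)*(-11) = 0*(-11) = 0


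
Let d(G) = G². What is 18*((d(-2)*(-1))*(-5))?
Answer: 360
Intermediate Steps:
18*((d(-2)*(-1))*(-5)) = 18*(((-2)²*(-1))*(-5)) = 18*((4*(-1))*(-5)) = 18*(-4*(-5)) = 18*20 = 360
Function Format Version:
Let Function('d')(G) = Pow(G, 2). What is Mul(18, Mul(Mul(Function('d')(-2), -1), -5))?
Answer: 360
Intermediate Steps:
Mul(18, Mul(Mul(Function('d')(-2), -1), -5)) = Mul(18, Mul(Mul(Pow(-2, 2), -1), -5)) = Mul(18, Mul(Mul(4, -1), -5)) = Mul(18, Mul(-4, -5)) = Mul(18, 20) = 360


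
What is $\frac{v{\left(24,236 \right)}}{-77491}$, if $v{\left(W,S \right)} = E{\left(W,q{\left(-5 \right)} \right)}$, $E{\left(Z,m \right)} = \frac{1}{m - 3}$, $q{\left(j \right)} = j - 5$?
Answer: $\frac{1}{1007383} \approx 9.9267 \cdot 10^{-7}$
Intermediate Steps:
$q{\left(j \right)} = -5 + j$ ($q{\left(j \right)} = j - 5 = -5 + j$)
$E{\left(Z,m \right)} = \frac{1}{-3 + m}$
$v{\left(W,S \right)} = - \frac{1}{13}$ ($v{\left(W,S \right)} = \frac{1}{-3 - 10} = \frac{1}{-13} = - \frac{1}{13}$)
$\frac{v{\left(24,236 \right)}}{-77491} = - \frac{1}{13 \left(-77491\right)} = \left(- \frac{1}{13}\right) \left(- \frac{1}{77491}\right) = \frac{1}{1007383}$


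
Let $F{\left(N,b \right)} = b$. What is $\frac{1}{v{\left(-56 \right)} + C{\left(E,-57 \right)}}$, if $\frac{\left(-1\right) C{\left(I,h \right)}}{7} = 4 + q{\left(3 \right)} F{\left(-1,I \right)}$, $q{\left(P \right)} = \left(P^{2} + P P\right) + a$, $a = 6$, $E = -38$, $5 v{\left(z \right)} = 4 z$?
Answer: $\frac{5}{31556} \approx 0.00015845$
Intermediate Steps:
$v{\left(z \right)} = \frac{4 z}{5}$
$q{\left(P \right)} = 6 + 2 P^{2}$ ($q{\left(P \right)} = \left(P^{2} + P P\right) + 6 = \left(P^{2} + P^{2}\right) + 6 = 2 P^{2} + 6 = 6 + 2 P^{2}$)
$C{\left(I,h \right)} = -28 - 168 I$ ($C{\left(I,h \right)} = - 7 \left(4 + \left(6 + 2 \cdot 3^{2}\right) I\right) = - 7 \left(4 + \left(6 + 2 \cdot 9\right) I\right) = - 7 \left(4 + \left(6 + 18\right) I\right) = - 7 \left(4 + 24 I\right) = -28 - 168 I$)
$\frac{1}{v{\left(-56 \right)} + C{\left(E,-57 \right)}} = \frac{1}{\frac{4}{5} \left(-56\right) - -6356} = \frac{1}{- \frac{224}{5} + \left(-28 + 6384\right)} = \frac{1}{- \frac{224}{5} + 6356} = \frac{1}{\frac{31556}{5}} = \frac{5}{31556}$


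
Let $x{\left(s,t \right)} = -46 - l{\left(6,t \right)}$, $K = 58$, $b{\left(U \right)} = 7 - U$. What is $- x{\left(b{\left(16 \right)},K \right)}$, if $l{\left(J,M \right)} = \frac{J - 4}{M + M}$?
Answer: $\frac{2669}{58} \approx 46.017$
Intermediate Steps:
$l{\left(J,M \right)} = \frac{-4 + J}{2 M}$
$x{\left(s,t \right)} = -46 - \frac{1}{t}$ ($x{\left(s,t \right)} = -46 - \frac{-4 + 6}{2 t} = -46 - \frac{1}{2} \frac{1}{t} 2 = -46 - \frac{1}{t}$)
$- x{\left(b{\left(16 \right)},K \right)} = - (-46 - \frac{1}{58}) = \left(-1\right) \left(- \frac{2669}{58}\right) = \frac{2669}{58}$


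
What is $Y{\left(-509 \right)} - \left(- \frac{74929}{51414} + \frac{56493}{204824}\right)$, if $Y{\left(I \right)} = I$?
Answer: $- \frac{2673872615915}{5265410568} \approx -507.82$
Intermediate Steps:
$Y{\left(-509 \right)} - \left(- \frac{74929}{51414} + \frac{56493}{204824}\right) = -509 - \left(- \frac{74929}{51414} + \frac{56493}{204824}\right) = -509 - - \frac{6221363197}{5265410568} = -509 + \left(- \frac{56493}{204824} + \frac{74929}{51414}\right) = -509 + \frac{6221363197}{5265410568} = - \frac{2673872615915}{5265410568}$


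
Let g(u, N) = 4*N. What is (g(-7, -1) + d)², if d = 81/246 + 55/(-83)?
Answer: 869837049/46321636 ≈ 18.778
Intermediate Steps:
d = -2269/6806 (d = 81*(1/246) + 55*(-1/83) = 27/82 - 55/83 = -2269/6806 ≈ -0.33338)
(g(-7, -1) + d)² = (4*(-1) - 2269/6806)² = (-4 - 2269/6806)² = (-29493/6806)² = 869837049/46321636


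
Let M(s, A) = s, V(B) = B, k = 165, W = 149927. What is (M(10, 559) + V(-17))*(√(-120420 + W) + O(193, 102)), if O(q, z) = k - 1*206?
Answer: 287 - 7*√29507 ≈ -915.43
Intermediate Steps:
O(q, z) = -41 (O(q, z) = 165 - 1*206 = 165 - 206 = -41)
(M(10, 559) + V(-17))*(√(-120420 + W) + O(193, 102)) = (10 - 17)*(√(-120420 + 149927) - 41) = -7*(√29507 - 41) = -7*(-41 + √29507) = 287 - 7*√29507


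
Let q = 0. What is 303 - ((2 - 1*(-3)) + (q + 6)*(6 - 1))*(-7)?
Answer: 548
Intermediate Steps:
303 - ((2 - 1*(-3)) + (q + 6)*(6 - 1))*(-7) = 303 - ((2 - 1*(-3)) + (0 + 6)*(6 - 1))*(-7) = 303 - ((2 + 3) + 6*5)*(-7) = 303 - (5 + 30)*(-7) = 303 - 35*(-7) = 303 - 1*(-245) = 303 + 245 = 548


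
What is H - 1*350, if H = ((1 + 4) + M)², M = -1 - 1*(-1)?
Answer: -325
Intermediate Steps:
M = 0 (M = -1 + 1 = 0)
H = 25 (H = ((1 + 4) + 0)² = (5 + 0)² = 5² = 25)
H - 1*350 = 25 - 1*350 = 25 - 350 = -325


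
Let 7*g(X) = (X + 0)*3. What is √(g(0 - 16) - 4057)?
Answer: I*√199129/7 ≈ 63.748*I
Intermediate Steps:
g(X) = 3*X/7 (g(X) = ((X + 0)*3)/7 = (X*3)/7 = (3*X)/7 = 3*X/7)
√(g(0 - 16) - 4057) = √(3*(0 - 16)/7 - 4057) = √((3/7)*(-16) - 4057) = √(-48/7 - 4057) = √(-28447/7) = I*√199129/7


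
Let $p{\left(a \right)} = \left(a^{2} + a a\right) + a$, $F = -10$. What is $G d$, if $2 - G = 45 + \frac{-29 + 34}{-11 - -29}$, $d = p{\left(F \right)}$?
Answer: $- \frac{74005}{9} \approx -8222.8$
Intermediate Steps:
$p{\left(a \right)} = a + 2 a^{2}$ ($p{\left(a \right)} = \left(a^{2} + a^{2}\right) + a = 2 a^{2} + a = a + 2 a^{2}$)
$d = 190$ ($d = - 10 \left(1 + 2 \left(-10\right)\right) = - 10 \left(1 - 20\right) = \left(-10\right) \left(-19\right) = 190$)
$G = - \frac{779}{18}$ ($G = 2 - \left(45 + \frac{-29 + 34}{-11 - -29}\right) = 2 - \left(45 + \frac{5}{-11 + 29}\right) = 2 - \left(45 + \frac{5}{18}\right) = 2 - \frac{815}{18} = - \frac{779}{18} \approx -43.278$)
$G d = \left(- \frac{779}{18}\right) 190 = - \frac{74005}{9}$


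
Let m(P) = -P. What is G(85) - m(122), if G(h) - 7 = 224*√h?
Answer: 129 + 224*√85 ≈ 2194.2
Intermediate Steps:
G(h) = 7 + 224*√h
G(85) - m(122) = (7 + 224*√85) - (-1)*122 = (7 + 224*√85) - 1*(-122) = (7 + 224*√85) + 122 = 129 + 224*√85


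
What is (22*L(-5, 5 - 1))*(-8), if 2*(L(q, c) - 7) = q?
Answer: -792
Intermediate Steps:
L(q, c) = 7 + q/2
(22*L(-5, 5 - 1))*(-8) = (22*(7 + (½)*(-5)))*(-8) = (22*(7 - 5/2))*(-8) = (22*(9/2))*(-8) = 99*(-8) = -792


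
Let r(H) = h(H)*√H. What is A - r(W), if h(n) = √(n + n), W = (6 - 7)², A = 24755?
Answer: 24755 - √2 ≈ 24754.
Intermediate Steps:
W = 1 (W = (-1)² = 1)
h(n) = √2*√n (h(n) = √(2*n) = √2*√n)
r(H) = H*√2 (r(H) = (√2*√H)*√H = H*√2)
A - r(W) = 24755 - √2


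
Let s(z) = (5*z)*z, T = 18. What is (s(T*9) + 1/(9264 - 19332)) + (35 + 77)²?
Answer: 1447415951/10068 ≈ 1.4376e+5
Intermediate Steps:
s(z) = 5*z²
(s(T*9) + 1/(9264 - 19332)) + (35 + 77)² = (5*(18*9)² + 1/(9264 - 19332)) + (35 + 77)² = (5*162² + 1/(-10068)) + 112² = (5*26244 - 1/10068) + 12544 = (131220 - 1/10068) + 12544 = 1321122959/10068 + 12544 = 1447415951/10068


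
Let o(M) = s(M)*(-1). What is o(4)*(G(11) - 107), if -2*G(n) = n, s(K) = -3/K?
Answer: -675/8 ≈ -84.375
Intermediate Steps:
G(n) = -n/2
o(M) = 3/M (o(M) = -3/M*(-1) = 3/M)
o(4)*(G(11) - 107) = (3/4)*(-1/2*11 - 107) = (3*(1/4))*(-11/2 - 107) = (3/4)*(-225/2) = -675/8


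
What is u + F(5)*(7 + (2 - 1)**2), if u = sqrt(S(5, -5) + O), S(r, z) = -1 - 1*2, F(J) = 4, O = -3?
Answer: 32 + I*sqrt(6) ≈ 32.0 + 2.4495*I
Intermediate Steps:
S(r, z) = -3 (S(r, z) = -1 - 2 = -3)
u = I*sqrt(6) (u = sqrt(-3 - 3) = sqrt(-6) = I*sqrt(6) ≈ 2.4495*I)
u + F(5)*(7 + (2 - 1)**2) = I*sqrt(6) + 4*(7 + (2 - 1)**2) = I*sqrt(6) + 4*(7 + 1**2) = I*sqrt(6) + 4*(7 + 1) = I*sqrt(6) + 4*8 = I*sqrt(6) + 32 = 32 + I*sqrt(6)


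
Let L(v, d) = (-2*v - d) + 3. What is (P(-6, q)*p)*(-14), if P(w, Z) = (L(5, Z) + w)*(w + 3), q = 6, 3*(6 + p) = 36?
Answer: -4788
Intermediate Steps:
L(v, d) = 3 - d - 2*v (L(v, d) = (-d - 2*v) + 3 = 3 - d - 2*v)
p = 6 (p = -6 + (⅓)*36 = -6 + 12 = 6)
P(w, Z) = (3 + w)*(-7 + w - Z) (P(w, Z) = ((3 - Z - 2*5) + w)*(w + 3) = ((3 - Z - 10) + w)*(3 + w) = ((-7 - Z) + w)*(3 + w) = (-7 + w - Z)*(3 + w) = (3 + w)*(-7 + w - Z))
(P(-6, q)*p)*(-14) = ((-21 + (-6)² - 4*(-6) - 3*6 - 1*6*(-6))*6)*(-14) = ((-21 + 36 + 24 - 18 + 36)*6)*(-14) = (57*6)*(-14) = 342*(-14) = -4788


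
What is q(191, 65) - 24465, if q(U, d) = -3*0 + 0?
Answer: -24465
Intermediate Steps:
q(U, d) = 0 (q(U, d) = 0 + 0 = 0)
q(191, 65) - 24465 = 0 - 24465 = -24465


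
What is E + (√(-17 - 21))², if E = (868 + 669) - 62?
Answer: 1437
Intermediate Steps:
E = 1475 (E = 1537 - 62 = 1475)
E + (√(-17 - 21))² = 1475 + (√(-17 - 21))² = 1475 + (√(-38))² = 1475 + (I*√38)² = 1475 - 38 = 1437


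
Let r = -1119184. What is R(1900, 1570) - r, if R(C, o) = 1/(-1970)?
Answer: 2204792479/1970 ≈ 1.1192e+6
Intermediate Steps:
R(C, o) = -1/1970
R(1900, 1570) - r = -1/1970 - 1*(-1119184) = -1/1970 + 1119184 = 2204792479/1970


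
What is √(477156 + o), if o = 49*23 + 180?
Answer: √478463 ≈ 691.71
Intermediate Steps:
o = 1307 (o = 1127 + 180 = 1307)
√(477156 + o) = √(477156 + 1307) = √478463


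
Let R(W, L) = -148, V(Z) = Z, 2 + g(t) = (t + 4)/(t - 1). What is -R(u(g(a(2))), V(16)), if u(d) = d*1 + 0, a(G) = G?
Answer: 148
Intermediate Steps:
g(t) = -2 + (4 + t)/(-1 + t) (g(t) = -2 + (t + 4)/(t - 1) = -2 + (4 + t)/(-1 + t))
u(d) = d (u(d) = d + 0 = d)
-R(u(g(a(2))), V(16)) = -1*(-148) = 148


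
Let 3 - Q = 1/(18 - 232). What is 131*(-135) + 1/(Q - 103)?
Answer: -378441529/21399 ≈ -17685.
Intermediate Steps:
Q = 643/214 (Q = 3 - 1/(18 - 232) = 3 - 1/(-214) = 3 - 1*(-1/214) = 3 + 1/214 = 643/214 ≈ 3.0047)
131*(-135) + 1/(Q - 103) = 131*(-135) + 1/(643/214 - 103) = -17685 + 1/(-21399/214) = -17685 - 214/21399 = -378441529/21399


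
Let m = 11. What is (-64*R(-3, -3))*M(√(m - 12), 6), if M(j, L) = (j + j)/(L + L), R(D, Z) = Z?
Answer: 32*I ≈ 32.0*I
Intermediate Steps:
M(j, L) = j/L (M(j, L) = (2*j)/((2*L)) = (2*j)*(1/(2*L)) = j/L)
(-64*R(-3, -3))*M(√(m - 12), 6) = (-64*(-3))*(√(11 - 12)/6) = 192*(√(-1)*(⅙)) = 192*(I*(⅙)) = 192*(I/6) = 32*I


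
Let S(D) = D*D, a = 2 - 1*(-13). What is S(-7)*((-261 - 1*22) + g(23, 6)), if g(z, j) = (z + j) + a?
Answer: -11711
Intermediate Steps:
a = 15 (a = 2 + 13 = 15)
S(D) = D**2
g(z, j) = 15 + j + z (g(z, j) = (z + j) + 15 = (j + z) + 15 = 15 + j + z)
S(-7)*((-261 - 1*22) + g(23, 6)) = (-7)**2*((-261 - 1*22) + (15 + 6 + 23)) = 49*((-261 - 22) + 44) = 49*(-283 + 44) = 49*(-239) = -11711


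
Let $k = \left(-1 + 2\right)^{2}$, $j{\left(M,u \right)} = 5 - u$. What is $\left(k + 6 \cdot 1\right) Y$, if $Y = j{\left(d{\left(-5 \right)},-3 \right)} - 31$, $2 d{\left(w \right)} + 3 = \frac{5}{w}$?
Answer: $-161$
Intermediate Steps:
$d{\left(w \right)} = - \frac{3}{2} + \frac{5}{2 w}$ ($d{\left(w \right)} = - \frac{3}{2} + \frac{5 \frac{1}{w}}{2} = - \frac{3}{2} + \frac{5}{2 w}$)
$Y = -23$ ($Y = \left(5 - -3\right) - 31 = \left(5 + 3\right) - 31 = 8 - 31 = -23$)
$k = 1$ ($k = 1^{2} = 1$)
$\left(k + 6 \cdot 1\right) Y = \left(1 + 6 \cdot 1\right) \left(-23\right) = \left(1 + 6\right) \left(-23\right) = 7 \left(-23\right) = -161$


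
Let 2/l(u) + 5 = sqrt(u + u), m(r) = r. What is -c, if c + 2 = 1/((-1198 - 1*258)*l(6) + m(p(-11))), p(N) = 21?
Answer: 199771/99967 + 64*sqrt(3)/99967 ≈ 1.9995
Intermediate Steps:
l(u) = 2/(-5 + sqrt(2)*sqrt(u)) (l(u) = 2/(-5 + sqrt(u + u)) = 2/(-5 + sqrt(2*u)) = 2/(-5 + sqrt(2)*sqrt(u)))
c = -2 + 1/(21 - 2912/(-5 + 2*sqrt(3))) (c = -2 + 1/((-1198 - 1*258)*(2/(-5 + sqrt(2)*sqrt(6))) + 21) = -2 + 1/((-1198 - 258)*(2/(-5 + 2*sqrt(3))) + 21) = -2 + 1/(-2912/(-5 + 2*sqrt(3)) + 21) = -2 + 1/(21 - 2912/(-5 + 2*sqrt(3))) ≈ -1.9995)
-c = -(-199771/99967 - 64*sqrt(3)/99967) = 199771/99967 + 64*sqrt(3)/99967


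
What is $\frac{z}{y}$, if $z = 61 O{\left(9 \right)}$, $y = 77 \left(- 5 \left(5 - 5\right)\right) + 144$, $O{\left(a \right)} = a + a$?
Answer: $\frac{61}{8} \approx 7.625$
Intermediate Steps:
$O{\left(a \right)} = 2 a$
$y = 144$ ($y = 77 \left(\left(-5\right) 0\right) + 144 = 77 \cdot 0 + 144 = 0 + 144 = 144$)
$z = 1098$ ($z = 61 \cdot 2 \cdot 9 = 61 \cdot 18 = 1098$)
$\frac{z}{y} = \frac{1098}{144} = 1098 \cdot \frac{1}{144} = \frac{61}{8}$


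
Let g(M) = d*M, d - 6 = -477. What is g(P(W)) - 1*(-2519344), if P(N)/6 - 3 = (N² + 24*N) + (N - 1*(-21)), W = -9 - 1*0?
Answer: 2858464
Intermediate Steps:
d = -471 (d = 6 - 477 = -471)
W = -9 (W = -9 + 0 = -9)
P(N) = 144 + 6*N² + 150*N (P(N) = 18 + 6*((N² + 24*N) + (N - 1*(-21))) = 18 + 6*((N² + 24*N) + (N + 21)) = 18 + 6*((N² + 24*N) + (21 + N)) = 18 + 6*(21 + N² + 25*N) = 18 + (126 + 6*N² + 150*N) = 144 + 6*N² + 150*N)
g(M) = -471*M
g(P(W)) - 1*(-2519344) = -471*(144 + 6*(-9)² + 150*(-9)) - 1*(-2519344) = -471*(144 + 6*81 - 1350) + 2519344 = -471*(144 + 486 - 1350) + 2519344 = -471*(-720) + 2519344 = 339120 + 2519344 = 2858464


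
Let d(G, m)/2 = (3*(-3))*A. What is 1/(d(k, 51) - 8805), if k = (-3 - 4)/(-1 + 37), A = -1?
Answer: -1/8787 ≈ -0.00011380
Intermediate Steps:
k = -7/36 ≈ -0.19444
d(G, m) = 18 (d(G, m) = 2*((3*(-3))*(-1)) = 2*(-9*(-1)) = 2*9 = 18)
1/(d(k, 51) - 8805) = 1/(18 - 8805) = 1/(-8787) = -1/8787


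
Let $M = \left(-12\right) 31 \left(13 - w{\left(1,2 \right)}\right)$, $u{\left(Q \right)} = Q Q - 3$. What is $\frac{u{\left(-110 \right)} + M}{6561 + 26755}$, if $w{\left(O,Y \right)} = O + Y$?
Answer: $\frac{8377}{33316} \approx 0.25144$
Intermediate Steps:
$u{\left(Q \right)} = -3 + Q^{2}$ ($u{\left(Q \right)} = Q^{2} - 3 = -3 + Q^{2}$)
$M = -3720$ ($M = \left(-12\right) 31 \left(13 - \left(1 + 2\right)\right) = - 372 \left(13 - 3\right) = \left(-372\right) 10 = -3720$)
$\frac{u{\left(-110 \right)} + M}{6561 + 26755} = \frac{\left(-3 + \left(-110\right)^{2}\right) - 3720}{6561 + 26755} = \frac{\left(-3 + 12100\right) - 3720}{33316} = \left(12097 - 3720\right) \frac{1}{33316} = 8377 \cdot \frac{1}{33316} = \frac{8377}{33316}$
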